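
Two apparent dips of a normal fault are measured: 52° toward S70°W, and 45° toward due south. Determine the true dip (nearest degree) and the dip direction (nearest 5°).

true dip 55°, dip direction 225°

Each apparent-dip line lies in the plane. As unit vectors (x east, y north, z up), v₁ plunges 52°→S70°W and v₂ plunges 45°→due south.
Cross product v₁ × v₂ gives the pole to the plane: n ∝ (-0.408, -0.409, 0.409).
Dip δ = arctan(|n_h|/n_z) = arctan(0.578/0.409) = 54.7°.
Dip direction = atan2(-0.408, -0.409) = 225° (azimuth of n's horizontal projection).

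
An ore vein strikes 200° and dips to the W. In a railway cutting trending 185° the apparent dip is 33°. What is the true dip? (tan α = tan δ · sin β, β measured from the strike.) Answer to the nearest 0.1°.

68.3°

β = acute angle between strike 200° and section 185° = 15°.
tan δ = tan α / sin β = tan 33° / sin 15° = 0.6494 / 0.2588 = 2.5091
δ = arctan(2.5091) = 68.27°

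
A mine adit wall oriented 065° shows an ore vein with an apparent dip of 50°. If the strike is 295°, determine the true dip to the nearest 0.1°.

β = acute angle between strike 295° and section 065° = 50°.
tan(true dip) = tan 50° / sin 50° = 1.5557
true dip = arctan 1.5557 = 57.27°

57.3°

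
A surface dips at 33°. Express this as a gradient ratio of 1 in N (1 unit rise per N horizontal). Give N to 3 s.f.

1 in 1.54

1 : N means tan θ = 1/N, so N = 1/tan 33° = 1/0.6494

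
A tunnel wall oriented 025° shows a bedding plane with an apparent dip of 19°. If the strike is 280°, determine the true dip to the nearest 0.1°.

19.6°

β = acute angle between strike 280° and section 025° = 75°.
tan(true dip) = tan 19° / sin 75° = 0.3565
true dip = arctan 0.3565 = 19.62°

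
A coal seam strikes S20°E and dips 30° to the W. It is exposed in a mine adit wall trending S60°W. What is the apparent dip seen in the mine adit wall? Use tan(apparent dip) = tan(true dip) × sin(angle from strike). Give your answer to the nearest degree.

30°

The section lies 80° from the strike.
tan(apparent dip) = tan 30° · sin 80° = 0.5686
α = arctan(0.5686) = 29.62°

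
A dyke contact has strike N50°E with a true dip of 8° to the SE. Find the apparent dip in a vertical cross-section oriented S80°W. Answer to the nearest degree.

4°

The section lies 30° from the strike.
tan α = tan 8° × sin 30° = 0.1405 × 0.5000 = 0.0703
apparent dip = arctan 0.0703 = 4.02°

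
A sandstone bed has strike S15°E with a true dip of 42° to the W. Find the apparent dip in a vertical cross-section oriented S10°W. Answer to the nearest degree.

21°

The strike is S15°E and the section trends S10°W; the acute angle between them is β = 25°.
tan(apparent dip) = tan 42° · sin 25° = 0.3805
apparent dip = arctan 0.3805 = 20.83°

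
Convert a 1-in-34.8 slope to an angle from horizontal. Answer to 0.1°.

1.6°

tan θ = 1/34.8 = 0.0287
θ = arctan(0.0287) = 1.65°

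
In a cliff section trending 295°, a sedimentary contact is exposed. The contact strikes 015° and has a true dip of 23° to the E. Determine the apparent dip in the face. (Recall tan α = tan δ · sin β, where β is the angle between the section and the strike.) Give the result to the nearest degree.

Angle between strike (015°) and section (295°): β = 80°.
tan(apparent dip) = tan 23° · sin 80° = 0.4180
α = arctan(0.4180) = 22.69°

23°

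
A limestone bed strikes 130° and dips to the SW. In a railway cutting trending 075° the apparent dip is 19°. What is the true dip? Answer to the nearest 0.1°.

The section is 55° from the strike.
tan δ = tan α / sin β = tan 19° / sin 55° = 0.3443 / 0.8192 = 0.4203
δ = arctan(0.4203) = 22.80°

22.8°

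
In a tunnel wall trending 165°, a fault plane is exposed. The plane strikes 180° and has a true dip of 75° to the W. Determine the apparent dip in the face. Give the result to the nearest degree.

The strike is 180° and the section trends 165°; the acute angle between them is β = 15°.
tan(apparent dip) = tan 75° · sin 15° = 0.9659
apparent dip = arctan 0.9659 = 44.01°

44°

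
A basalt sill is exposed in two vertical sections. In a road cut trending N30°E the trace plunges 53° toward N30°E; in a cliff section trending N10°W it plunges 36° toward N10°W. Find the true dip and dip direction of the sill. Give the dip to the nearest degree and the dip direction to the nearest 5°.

Represent each trace as a vector plunging at its apparent dip toward its trend (east-north-up frame): v₁ = (0.301, 0.521, -0.799), v₂ = (-0.140, 0.797, -0.588).
The plane normal is n = v₁ × v₂ ∝ (0.330, 0.289, 0.313).
tan δ = √(n_x²+n_y²)/n_z = 0.439/0.313, so δ = 54.5°.
Dip direction = azimuth of (n_x, n_y) = atan2(0.330, 0.289) = 49°.

true dip 54°, dip direction 050°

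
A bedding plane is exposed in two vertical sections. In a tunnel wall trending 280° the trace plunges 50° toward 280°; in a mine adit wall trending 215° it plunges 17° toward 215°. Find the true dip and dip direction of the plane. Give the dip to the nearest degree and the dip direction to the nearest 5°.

true dip 50°, dip direction 290°

The two traces are lines in the plane: v₁ = (sin 280°·cos 50°, cos 280°·cos 50°, −sin 50°), v₂ = (sin 215°·cos 17°, cos 215°·cos 17°, −sin 17°).
n = v₁ × v₂ = (-0.633, 0.235, 0.557) (taken with n_z > 0).
Dip δ = arctan(|n_h|/n_z) = arctan(0.675/0.557) = 50.5°.
Dip direction = atan2(-0.633, 0.235) = 290° (azimuth of n's horizontal projection).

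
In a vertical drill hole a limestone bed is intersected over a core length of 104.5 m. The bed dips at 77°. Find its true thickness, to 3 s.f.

23.5 m

True thickness t = h · cos(dip) = 104.5 × cos 77°
t = 104.5 × 0.2250 = 23.507 m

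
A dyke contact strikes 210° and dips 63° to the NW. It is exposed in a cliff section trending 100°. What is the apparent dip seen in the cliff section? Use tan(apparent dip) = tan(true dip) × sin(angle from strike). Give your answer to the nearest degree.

62°

Angle between strike (210°) and section (100°): β = 70°.
tan α = tan 63° × sin 70° = 1.9626 × 0.9397 = 1.8443
apparent dip = arctan 1.8443 = 61.53°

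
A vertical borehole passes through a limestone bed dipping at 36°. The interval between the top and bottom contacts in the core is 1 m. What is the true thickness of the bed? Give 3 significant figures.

True thickness t = h · cos(dip) = 1 × cos 36°
t = 1 × 0.8090 = 0.809 m

0.809 m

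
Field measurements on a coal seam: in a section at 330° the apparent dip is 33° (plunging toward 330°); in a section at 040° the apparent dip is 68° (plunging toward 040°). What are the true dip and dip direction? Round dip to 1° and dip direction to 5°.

The two traces are lines in the plane: v₁ = (sin 330°·cos 33°, cos 330°·cos 33°, −sin 33°), v₂ = (sin 40°·cos 68°, cos 40°·cos 68°, −sin 68°).
The plane normal is n = v₁ × v₂ ∝ (0.517, 0.520, 0.295).
True dip = arccos(n_z / |n|) = arccos(0.3735) = 68.1°.
Dip direction = atan2(0.517, 0.520) = 45° (azimuth of n's horizontal projection).

true dip 68°, dip direction 045°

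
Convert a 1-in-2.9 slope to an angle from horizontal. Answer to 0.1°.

19.0°

tan θ = 1/2.9 = 0.3448
θ = arctan(0.3448) = 19.03°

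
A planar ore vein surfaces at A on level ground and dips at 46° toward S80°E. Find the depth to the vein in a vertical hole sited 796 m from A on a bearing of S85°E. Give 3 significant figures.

The hole lies 5° from the dip direction, so the down-dip offset is 796 × cos 5° = 792.97 m.
Depth = down-dip offset × tan(dip) = 792.97 × tan 46° = 792.97 × 1.0355
Depth = 821.15 m

821 m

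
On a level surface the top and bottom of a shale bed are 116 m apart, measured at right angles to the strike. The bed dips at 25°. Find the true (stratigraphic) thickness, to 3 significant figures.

True thickness t = w · sin(dip) = 116 × sin 25°
t = 116 × 0.4226 = 49.024 m

49.0 m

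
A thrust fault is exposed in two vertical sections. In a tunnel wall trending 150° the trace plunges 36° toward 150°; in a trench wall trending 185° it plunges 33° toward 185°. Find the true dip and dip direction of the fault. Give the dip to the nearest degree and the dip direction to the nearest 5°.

The two traces are lines in the plane: v₁ = (sin 150°·cos 36°, cos 150°·cos 36°, −sin 36°), v₂ = (sin 185°·cos 33°, cos 185°·cos 33°, −sin 33°).
The plane normal is n = v₁ × v₂ ∝ (0.109, -0.263, 0.389).
True dip = arccos(n_z / |n|) = arccos(0.8067) = 36.2°.
Dip direction = azimuth of (n_x, n_y) = atan2(0.109, -0.263) = 157°.

true dip 36°, dip direction 155°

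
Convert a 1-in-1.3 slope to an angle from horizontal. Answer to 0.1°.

tan θ = 1/1.3 = 0.7692
θ = arctan(0.7692) = 37.57°

37.6°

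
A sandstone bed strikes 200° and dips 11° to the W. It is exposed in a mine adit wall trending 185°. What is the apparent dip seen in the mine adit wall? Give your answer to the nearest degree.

3°

The strike is 200° and the section trends 185°; the acute angle between them is β = 15°.
tan α = tan 11° × sin 15° = 0.1944 × 0.2588 = 0.0503
α = arctan(0.0503) = 2.88°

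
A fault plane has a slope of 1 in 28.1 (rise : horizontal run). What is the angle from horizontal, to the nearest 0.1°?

2.0°

tan θ = 1/28.1 = 0.0356
θ = arctan(0.0356) = 2.04°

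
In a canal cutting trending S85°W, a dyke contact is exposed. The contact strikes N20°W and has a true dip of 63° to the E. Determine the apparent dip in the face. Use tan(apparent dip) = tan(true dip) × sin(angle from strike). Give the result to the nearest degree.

62°

The section lies 75° from the strike.
tan α = tan 63° × sin 75° = 1.9626 × 0.9659 = 1.8957
apparent dip = arctan 1.8957 = 62.19°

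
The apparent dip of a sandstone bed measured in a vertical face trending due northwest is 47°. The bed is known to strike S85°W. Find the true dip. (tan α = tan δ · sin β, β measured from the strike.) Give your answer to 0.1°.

β = acute angle between strike S85°W and section due northwest = 50°.
tan(true dip) = tan 47° / sin 50° = 1.3999
δ = arctan(1.3999) = 54.46°

54.5°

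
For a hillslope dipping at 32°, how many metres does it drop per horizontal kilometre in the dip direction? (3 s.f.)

625 m

drop per km = 1000 × tan 32° = 1000 × 0.6249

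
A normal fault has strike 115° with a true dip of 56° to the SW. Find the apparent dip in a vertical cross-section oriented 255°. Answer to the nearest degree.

44°

The strike is 115° and the section trends 255°; the acute angle between them is β = 40°.
tan α = tan 56° × sin 40° = 1.4826 × 0.6428 = 0.9530
apparent dip = arctan 0.9530 = 43.62°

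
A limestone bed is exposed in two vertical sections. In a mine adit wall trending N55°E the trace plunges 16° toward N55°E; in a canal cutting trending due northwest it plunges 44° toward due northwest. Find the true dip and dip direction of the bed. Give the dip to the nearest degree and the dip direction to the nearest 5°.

The two traces are lines in the plane: v₁ = (sin 55°·cos 16°, cos 55°·cos 16°, −sin 16°), v₂ = (sin 315°·cos 44°, cos 315°·cos 44°, −sin 44°).
n = v₁ × v₂ = (-0.243, 0.687, 0.681) (taken with n_z > 0).
tan δ = √(n_x²+n_y²)/n_z = 0.729/0.681, so δ = 46.9°.
Dip direction = azimuth of (n_x, n_y) = atan2(-0.243, 0.687) = 341°.

true dip 47°, dip direction 340°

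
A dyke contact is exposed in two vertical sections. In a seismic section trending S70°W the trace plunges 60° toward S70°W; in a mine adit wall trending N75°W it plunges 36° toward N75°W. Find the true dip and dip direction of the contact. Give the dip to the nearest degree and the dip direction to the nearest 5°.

true dip 65°, dip direction 215°

Represent each trace as a vector plunging at its apparent dip toward its trend (east-north-up frame): v₁ = (-0.470, -0.171, -0.866), v₂ = (-0.781, 0.209, -0.588).
Cross product v₁ × v₂ gives the pole to the plane: n ∝ (-0.282, -0.401, 0.232).
True dip = arccos(n_z / |n|) = arccos(0.4281) = 64.7°.
The horizontal component of n points toward azimuth atan2(n_x, n_y) = 215°, the dip direction.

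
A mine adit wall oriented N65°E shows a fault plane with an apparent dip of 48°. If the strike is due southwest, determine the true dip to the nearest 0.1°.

The section is 20° from the strike.
tan(true dip) = tan 48° / sin 20° = 3.2472
δ = arctan(3.2472) = 72.88°

72.9°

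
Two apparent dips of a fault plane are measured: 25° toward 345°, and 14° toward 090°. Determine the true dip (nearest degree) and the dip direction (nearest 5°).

true dip 31°, dip direction 025°

Each apparent-dip line lies in the plane. As unit vectors (x east, y north, z up), v₁ plunges 25°→345° and v₂ plunges 14°→090°.
Cross product v₁ × v₂ gives the pole to the plane: n ∝ (0.212, 0.467, 0.849).
tan δ = √(n_x²+n_y²)/n_z = 0.513/0.849, so δ = 31.1°.
Dip direction = azimuth of (n_x, n_y) = atan2(0.212, 0.467) = 24°.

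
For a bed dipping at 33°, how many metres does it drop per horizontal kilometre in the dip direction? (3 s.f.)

649 m

drop per km = 1000 × tan 33° = 1000 × 0.6494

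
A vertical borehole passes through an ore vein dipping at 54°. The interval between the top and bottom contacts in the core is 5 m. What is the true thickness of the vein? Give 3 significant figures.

2.94 m

True thickness t = h · cos(dip) = 5 × cos 54°
t = 5 × 0.5878 = 2.939 m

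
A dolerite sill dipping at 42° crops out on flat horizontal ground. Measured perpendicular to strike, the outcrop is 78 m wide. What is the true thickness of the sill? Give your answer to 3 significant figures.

True thickness t = w · sin(dip) = 78 × sin 42°
t = 78 × 0.6691 = 52.192 m

52.2 m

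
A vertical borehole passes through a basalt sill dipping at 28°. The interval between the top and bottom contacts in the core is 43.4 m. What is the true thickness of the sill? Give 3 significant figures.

38.3 m

True thickness t = h · cos(dip) = 43.4 × cos 28°
t = 43.4 × 0.8829 = 38.320 m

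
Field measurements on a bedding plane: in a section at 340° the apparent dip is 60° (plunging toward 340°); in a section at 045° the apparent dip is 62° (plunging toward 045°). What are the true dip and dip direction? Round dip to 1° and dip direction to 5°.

Each apparent-dip line lies in the plane. As unit vectors (x east, y north, z up), v₁ plunges 60°→340° and v₂ plunges 62°→045°.
n = v₁ × v₂ = (0.127, 0.438, 0.213) (taken with n_z > 0).
True dip = arccos(n_z / |n|) = arccos(0.4223) = 65.0°.
Dip direction = azimuth of (n_x, n_y) = atan2(0.127, 0.438) = 16°.

true dip 65°, dip direction 015°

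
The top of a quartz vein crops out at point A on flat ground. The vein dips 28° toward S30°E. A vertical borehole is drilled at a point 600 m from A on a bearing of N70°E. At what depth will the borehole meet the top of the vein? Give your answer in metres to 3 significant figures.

The hole lies 80° from the dip direction, so the down-dip offset is 600 × cos 80° = 104.19 m.
Depth = down-dip offset × tan(dip) = 104.19 × tan 28° = 104.19 × 0.5317
Depth = 55.40 m

55.4 m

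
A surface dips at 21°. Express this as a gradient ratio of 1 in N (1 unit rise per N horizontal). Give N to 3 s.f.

1 : N means tan θ = 1/N, so N = 1/tan 21° = 1/0.3839

1 in 2.61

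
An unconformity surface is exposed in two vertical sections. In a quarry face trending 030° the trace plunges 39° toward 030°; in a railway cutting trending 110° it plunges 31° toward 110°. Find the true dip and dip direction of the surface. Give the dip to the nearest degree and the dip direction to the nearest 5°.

true dip 43°, dip direction 060°

Each apparent-dip line lies in the plane. As unit vectors (x east, y north, z up), v₁ plunges 39°→030° and v₂ plunges 31°→110°.
n = v₁ × v₂ = (0.531, 0.307, 0.656) (taken with n_z > 0).
tan δ = √(n_x²+n_y²)/n_z = 0.613/0.656, so δ = 43.1°.
Dip direction = atan2(0.531, 0.307) = 60° (azimuth of n's horizontal projection).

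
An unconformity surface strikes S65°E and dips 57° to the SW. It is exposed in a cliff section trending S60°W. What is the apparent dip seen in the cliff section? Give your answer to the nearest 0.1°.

51.6°

The strike is S65°E and the section trends S60°W; the acute angle between them is β = 55°.
tan α = tan 57° × sin 55° = 1.5399 × 0.8192 = 1.2614
α = arctan(1.2614) = 51.59°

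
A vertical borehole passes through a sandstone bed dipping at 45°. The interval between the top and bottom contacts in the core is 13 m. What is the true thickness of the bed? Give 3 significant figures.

9.19 m

True thickness t = h · cos(dip) = 13 × cos 45°
t = 13 × 0.7071 = 9.192 m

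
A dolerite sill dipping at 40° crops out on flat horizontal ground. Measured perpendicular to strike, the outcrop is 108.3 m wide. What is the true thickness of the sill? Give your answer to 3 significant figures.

True thickness t = w · sin(dip) = 108.3 × sin 40°
t = 108.3 × 0.6428 = 69.614 m

69.6 m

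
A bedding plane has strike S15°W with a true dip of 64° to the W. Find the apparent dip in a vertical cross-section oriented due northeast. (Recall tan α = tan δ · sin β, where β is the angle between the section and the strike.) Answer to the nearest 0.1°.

45.7°

The strike is S15°W and the section trends due northeast; the acute angle between them is β = 30°.
tan α = tan 64° × sin 30° = 2.0503 × 0.5000 = 1.0252
α = arctan(1.0252) = 45.71°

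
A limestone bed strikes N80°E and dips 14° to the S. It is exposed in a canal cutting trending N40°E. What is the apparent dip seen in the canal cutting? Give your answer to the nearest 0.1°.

Angle between strike (N80°E) and section (N40°E): β = 40°.
tan α = tan 14° × sin 40° = 0.2493 × 0.6428 = 0.1603
apparent dip = arctan 0.1603 = 9.11°

9.1°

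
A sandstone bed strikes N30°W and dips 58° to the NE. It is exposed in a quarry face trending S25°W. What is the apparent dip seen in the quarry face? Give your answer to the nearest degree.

53°

Angle between strike (N30°W) and section (S25°W): β = 55°.
tan(apparent dip) = tan 58° · sin 55° = 1.3109
α = arctan(1.3109) = 52.66°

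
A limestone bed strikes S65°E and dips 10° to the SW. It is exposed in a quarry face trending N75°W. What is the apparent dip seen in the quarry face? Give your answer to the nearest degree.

The section lies 10° from the strike.
tan(apparent dip) = tan 10° · sin 10° = 0.0306
apparent dip = arctan 0.0306 = 1.75°

2°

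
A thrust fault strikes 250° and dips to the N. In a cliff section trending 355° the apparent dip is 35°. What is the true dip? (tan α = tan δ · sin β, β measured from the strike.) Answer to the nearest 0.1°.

35.9°

β = acute angle between strike 250° and section 355° = 75°.
tan δ = tan α / sin β = tan 35° / sin 75° = 0.7002 / 0.9659 = 0.7249
true dip = arctan 0.7249 = 35.94°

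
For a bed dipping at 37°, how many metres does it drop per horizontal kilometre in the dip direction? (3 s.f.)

drop per km = 1000 × tan 37° = 1000 × 0.7536

754 m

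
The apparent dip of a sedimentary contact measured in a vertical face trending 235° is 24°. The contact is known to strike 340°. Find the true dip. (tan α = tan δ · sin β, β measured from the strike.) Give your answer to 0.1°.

24.7°

β = acute angle between strike 340° and section 235° = 75°.
tan(true dip) = tan 24° / sin 75° = 0.4609
true dip = arctan 0.4609 = 24.75°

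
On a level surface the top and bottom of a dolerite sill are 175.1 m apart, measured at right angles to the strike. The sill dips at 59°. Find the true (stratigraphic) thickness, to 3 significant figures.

True thickness t = w · sin(dip) = 175.1 × sin 59°
t = 175.1 × 0.8572 = 150.090 m

150 m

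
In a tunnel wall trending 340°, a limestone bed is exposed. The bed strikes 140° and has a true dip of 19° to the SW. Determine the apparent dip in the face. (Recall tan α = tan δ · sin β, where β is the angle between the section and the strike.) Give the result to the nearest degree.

7°

Angle between strike (140°) and section (340°): β = 20°.
tan α = tan 19° × sin 20° = 0.3443 × 0.3420 = 0.1178
α = arctan(0.1178) = 6.72°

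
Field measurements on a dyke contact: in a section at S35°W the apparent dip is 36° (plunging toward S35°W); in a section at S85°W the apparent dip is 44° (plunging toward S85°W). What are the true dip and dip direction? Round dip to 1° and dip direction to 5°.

true dip 44°, dip direction 255°

Each apparent-dip line lies in the plane. As unit vectors (x east, y north, z up), v₁ plunges 36°→S35°W and v₂ plunges 44°→S85°W.
n = v₁ × v₂ = (-0.424, -0.099, 0.446) (taken with n_z > 0).
tan δ = √(n_x²+n_y²)/n_z = 0.435/0.446, so δ = 44.3°.
The horizontal component of n points toward azimuth atan2(n_x, n_y) = 257°, the dip direction.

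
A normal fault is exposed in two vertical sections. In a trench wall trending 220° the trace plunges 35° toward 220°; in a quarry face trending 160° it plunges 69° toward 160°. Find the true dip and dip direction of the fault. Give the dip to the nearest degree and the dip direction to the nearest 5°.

Each apparent-dip line lies in the plane. As unit vectors (x east, y north, z up), v₁ plunges 35°→220° and v₂ plunges 69°→160°.
n = v₁ × v₂ = (0.393, -0.562, 0.254) (taken with n_z > 0).
True dip = arccos(n_z / |n|) = arccos(0.3477) = 69.7°.
Dip direction = azimuth of (n_x, n_y) = atan2(0.393, -0.562) = 145°.

true dip 70°, dip direction 145°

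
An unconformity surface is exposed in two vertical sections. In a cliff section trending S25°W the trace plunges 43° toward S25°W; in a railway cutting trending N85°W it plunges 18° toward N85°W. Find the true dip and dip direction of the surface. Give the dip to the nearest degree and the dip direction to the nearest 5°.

true dip 43°, dip direction 205°

Represent each trace as a vector plunging at its apparent dip toward its trend (east-north-up frame): v₁ = (-0.309, -0.663, -0.682), v₂ = (-0.947, 0.083, -0.309).
Cross product v₁ × v₂ gives the pole to the plane: n ∝ (-0.261, -0.551, 0.654).
Dip δ = arctan(|n_h|/n_z) = arctan(0.610/0.654) = 43.0°.
Dip direction = azimuth of (n_x, n_y) = atan2(-0.261, -0.551) = 205°.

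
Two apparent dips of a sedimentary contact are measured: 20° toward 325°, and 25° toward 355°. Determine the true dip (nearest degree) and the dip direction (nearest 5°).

Each apparent-dip line lies in the plane. As unit vectors (x east, y north, z up), v₁ plunges 20°→325° and v₂ plunges 25°→355°.
Cross product v₁ × v₂ gives the pole to the plane: n ∝ (0.017, 0.201, 0.426).
True dip = arccos(n_z / |n|) = arccos(0.9040) = 25.3°.
Dip direction = atan2(0.017, 0.201) = 5° (azimuth of n's horizontal projection).

true dip 25°, dip direction 005°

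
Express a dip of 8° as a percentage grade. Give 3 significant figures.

14.1%

grade % = 100 × tan 8° = 100 × 0.1405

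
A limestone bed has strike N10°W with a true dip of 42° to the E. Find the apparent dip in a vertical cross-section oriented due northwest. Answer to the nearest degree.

27°

The strike is N10°W and the section trends due northwest; the acute angle between them is β = 35°.
tan α = tan 42° × sin 35° = 0.9004 × 0.5736 = 0.5165
α = arctan(0.5165) = 27.31°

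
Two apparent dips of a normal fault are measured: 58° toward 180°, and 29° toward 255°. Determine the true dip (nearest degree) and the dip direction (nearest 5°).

true dip 58°, dip direction 185°

Represent each trace as a vector plunging at its apparent dip toward its trend (east-north-up frame): v₁ = (0.000, -0.530, -0.848), v₂ = (-0.845, -0.226, -0.485).
n = v₁ × v₂ = (-0.065, -0.716, 0.448) (taken with n_z > 0).
tan δ = √(n_x²+n_y²)/n_z = 0.719/0.448, so δ = 58.1°.
Dip direction = atan2(-0.065, -0.716) = 185° (azimuth of n's horizontal projection).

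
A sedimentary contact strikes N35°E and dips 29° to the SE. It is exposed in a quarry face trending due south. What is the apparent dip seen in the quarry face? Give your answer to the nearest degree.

The section lies 35° from the strike.
tan α = tan 29° × sin 35° = 0.5543 × 0.5736 = 0.3179
α = arctan(0.3179) = 17.64°

18°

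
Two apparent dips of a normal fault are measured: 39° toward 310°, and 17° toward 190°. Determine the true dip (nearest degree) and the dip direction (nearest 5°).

Represent each trace as a vector plunging at its apparent dip toward its trend (east-north-up frame): v₁ = (-0.595, 0.500, -0.629), v₂ = (-0.166, -0.942, -0.292).
n = v₁ × v₂ = (-0.739, -0.070, 0.644) (taken with n_z > 0).
True dip = arccos(n_z / |n|) = arccos(0.6553) = 49.1°.
The horizontal component of n points toward azimuth atan2(n_x, n_y) = 265°, the dip direction.

true dip 49°, dip direction 265°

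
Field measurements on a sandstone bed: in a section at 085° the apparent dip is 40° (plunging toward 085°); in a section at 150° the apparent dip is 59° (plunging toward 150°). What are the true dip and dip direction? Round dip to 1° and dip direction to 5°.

Each apparent-dip line lies in the plane. As unit vectors (x east, y north, z up), v₁ plunges 40°→085° and v₂ plunges 59°→150°.
Cross product v₁ × v₂ gives the pole to the plane: n ∝ (0.344, -0.489, 0.358).
tan δ = √(n_x²+n_y²)/n_z = 0.598/0.358, so δ = 59.1°.
Dip direction = azimuth of (n_x, n_y) = atan2(0.344, -0.489) = 145°.

true dip 59°, dip direction 145°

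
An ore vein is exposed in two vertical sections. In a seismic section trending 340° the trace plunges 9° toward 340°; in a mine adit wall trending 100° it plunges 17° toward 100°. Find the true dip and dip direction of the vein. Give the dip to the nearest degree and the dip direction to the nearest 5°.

true dip 25°, dip direction 050°

Represent each trace as a vector plunging at its apparent dip toward its trend (east-north-up frame): v₁ = (-0.338, 0.928, -0.156), v₂ = (0.942, -0.166, -0.292).
Cross product v₁ × v₂ gives the pole to the plane: n ∝ (0.297, 0.246, 0.818).
Dip δ = arctan(|n_h|/n_z) = arctan(0.386/0.818) = 25.3°.
Dip direction = atan2(0.297, 0.246) = 50° (azimuth of n's horizontal projection).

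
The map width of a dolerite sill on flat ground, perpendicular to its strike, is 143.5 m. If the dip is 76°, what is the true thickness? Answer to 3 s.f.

True thickness t = w · sin(dip) = 143.5 × sin 76°
t = 143.5 × 0.9703 = 139.237 m

139 m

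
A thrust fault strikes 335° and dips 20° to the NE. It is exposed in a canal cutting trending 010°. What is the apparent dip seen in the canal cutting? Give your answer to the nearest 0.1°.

The section lies 35° from the strike.
tan α = tan 20° × sin 35° = 0.3640 × 0.5736 = 0.2088
apparent dip = arctan 0.2088 = 11.79°

11.8°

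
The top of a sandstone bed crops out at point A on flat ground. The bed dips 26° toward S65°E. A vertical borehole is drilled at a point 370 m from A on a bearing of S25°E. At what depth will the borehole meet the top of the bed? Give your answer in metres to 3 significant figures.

138 m

The hole lies 40° from the dip direction, so the down-dip offset is 370 × cos 40° = 283.44 m.
Depth = down-dip offset × tan(dip) = 283.44 × tan 26° = 283.44 × 0.4877
Depth = 138.24 m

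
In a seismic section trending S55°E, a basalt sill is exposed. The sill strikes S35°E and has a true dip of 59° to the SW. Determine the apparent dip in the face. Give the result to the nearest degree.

30°

Angle between strike (S35°E) and section (S55°E): β = 20°.
tan(apparent dip) = tan 59° · sin 20° = 0.5692
α = arctan(0.5692) = 29.65°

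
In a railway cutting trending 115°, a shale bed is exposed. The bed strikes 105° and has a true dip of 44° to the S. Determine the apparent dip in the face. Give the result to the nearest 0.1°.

The strike is 105° and the section trends 115°; the acute angle between them is β = 10°.
tan(apparent dip) = tan 44° · sin 10° = 0.1677
α = arctan(0.1677) = 9.52°

9.5°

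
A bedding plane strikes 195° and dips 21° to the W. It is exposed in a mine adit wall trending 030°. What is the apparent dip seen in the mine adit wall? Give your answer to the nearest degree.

Angle between strike (195°) and section (030°): β = 15°.
tan(apparent dip) = tan 21° · sin 15° = 0.0994
apparent dip = arctan 0.0994 = 5.67°

6°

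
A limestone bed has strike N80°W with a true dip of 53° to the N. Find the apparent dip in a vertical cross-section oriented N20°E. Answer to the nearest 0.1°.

The strike is N80°W and the section trends N20°E; the acute angle between them is β = 80°.
tan α = tan 53° × sin 80° = 1.3270 × 0.9848 = 1.3069
apparent dip = arctan 1.3069 = 52.58°

52.6°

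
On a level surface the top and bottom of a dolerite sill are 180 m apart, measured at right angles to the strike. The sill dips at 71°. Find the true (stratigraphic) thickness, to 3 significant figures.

170 m

True thickness t = w · sin(dip) = 180 × sin 71°
t = 180 × 0.9455 = 170.193 m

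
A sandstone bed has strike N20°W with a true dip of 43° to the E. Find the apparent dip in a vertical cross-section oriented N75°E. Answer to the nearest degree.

Angle between strike (N20°W) and section (N75°E): β = 85°.
tan α = tan 43° × sin 85° = 0.9325 × 0.9962 = 0.9290
α = arctan(0.9290) = 42.89°

43°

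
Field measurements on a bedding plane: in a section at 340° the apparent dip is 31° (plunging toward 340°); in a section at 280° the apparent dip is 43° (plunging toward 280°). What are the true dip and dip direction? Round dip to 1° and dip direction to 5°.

Each apparent-dip line lies in the plane. As unit vectors (x east, y north, z up), v₁ plunges 31°→340° and v₂ plunges 43°→280°.
Cross product v₁ × v₂ gives the pole to the plane: n ∝ (-0.484, 0.171, 0.543).
True dip = arccos(n_z / |n|) = arccos(0.7267) = 43.4°.
Dip direction = atan2(-0.484, 0.171) = 289° (azimuth of n's horizontal projection).

true dip 43°, dip direction 290°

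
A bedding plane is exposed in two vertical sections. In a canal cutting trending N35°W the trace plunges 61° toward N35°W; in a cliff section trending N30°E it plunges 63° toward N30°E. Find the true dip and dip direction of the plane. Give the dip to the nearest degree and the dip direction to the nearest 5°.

The two traces are lines in the plane: v₁ = (sin 325°·cos 61°, cos 325°·cos 61°, −sin 61°), v₂ = (sin 30°·cos 63°, cos 30°·cos 63°, −sin 63°).
n = v₁ × v₂ = (0.010, 0.446, 0.199) (taken with n_z > 0).
Dip δ = arctan(|n_h|/n_z) = arctan(0.446/0.199) = 65.9°.
Dip direction = atan2(0.010, 0.446) = 1° (azimuth of n's horizontal projection).

true dip 66°, dip direction 000°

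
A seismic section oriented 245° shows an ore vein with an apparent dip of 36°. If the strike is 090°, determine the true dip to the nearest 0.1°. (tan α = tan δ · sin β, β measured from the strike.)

β = acute angle between strike 090° and section 245° = 25°.
tan(true dip) = tan 36° / sin 25° = 1.7191
δ = arctan(1.7191) = 59.81°

59.8°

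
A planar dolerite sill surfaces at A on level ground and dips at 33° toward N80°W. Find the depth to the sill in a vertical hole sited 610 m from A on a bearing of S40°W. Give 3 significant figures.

The hole lies 60° from the dip direction, so the down-dip offset is 610 × cos 60° = 305.00 m.
Depth = down-dip offset × tan(dip) = 305.00 × tan 33° = 305.00 × 0.6494
Depth = 198.07 m

198 m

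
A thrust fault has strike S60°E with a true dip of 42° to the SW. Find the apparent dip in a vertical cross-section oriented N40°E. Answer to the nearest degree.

42°

Angle between strike (S60°E) and section (N40°E): β = 80°.
tan α = tan 42° × sin 80° = 0.9004 × 0.9848 = 0.8867
apparent dip = arctan 0.8867 = 41.56°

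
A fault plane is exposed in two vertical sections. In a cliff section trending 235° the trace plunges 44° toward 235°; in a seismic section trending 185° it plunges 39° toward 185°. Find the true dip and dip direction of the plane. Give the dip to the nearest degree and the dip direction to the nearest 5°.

Each apparent-dip line lies in the plane. As unit vectors (x east, y north, z up), v₁ plunges 44°→235° and v₂ plunges 39°→185°.
Cross product v₁ × v₂ gives the pole to the plane: n ∝ (-0.278, -0.324, 0.428).
Dip δ = arctan(|n_h|/n_z) = arctan(0.427/0.428) = 44.9°.
The horizontal component of n points toward azimuth atan2(n_x, n_y) = 221°, the dip direction.

true dip 45°, dip direction 220°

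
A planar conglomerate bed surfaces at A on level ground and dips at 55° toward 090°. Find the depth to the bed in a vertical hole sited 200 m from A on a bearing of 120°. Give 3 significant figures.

The hole lies 30° from the dip direction, so the down-dip offset is 200 × cos 30° = 173.21 m.
Depth = down-dip offset × tan(dip) = 173.21 × tan 55° = 173.21 × 1.4281
Depth = 247.36 m

247 m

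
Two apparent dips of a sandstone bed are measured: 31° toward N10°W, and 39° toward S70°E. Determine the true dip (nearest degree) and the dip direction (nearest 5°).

true dip 55°, dip direction 055°

Represent each trace as a vector plunging at its apparent dip toward its trend (east-north-up frame): v₁ = (-0.149, 0.844, -0.515), v₂ = (0.730, -0.266, -0.629).
The plane normal is n = v₁ × v₂ ∝ (0.668, 0.470, 0.577).
Dip δ = arctan(|n_h|/n_z) = arctan(0.817/0.577) = 54.8°.
The horizontal component of n points toward azimuth atan2(n_x, n_y) = 55°, the dip direction.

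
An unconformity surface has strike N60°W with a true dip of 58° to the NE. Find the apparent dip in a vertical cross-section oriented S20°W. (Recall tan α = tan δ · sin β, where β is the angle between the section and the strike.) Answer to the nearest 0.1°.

57.6°

Angle between strike (N60°W) and section (S20°W): β = 80°.
tan α = tan 58° × sin 80° = 1.6003 × 0.9848 = 1.5760
apparent dip = arctan 1.5760 = 57.60°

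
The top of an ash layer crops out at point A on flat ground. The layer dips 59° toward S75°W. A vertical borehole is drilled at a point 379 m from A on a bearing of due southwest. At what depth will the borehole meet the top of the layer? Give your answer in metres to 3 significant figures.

546 m

The hole lies 30° from the dip direction, so the down-dip offset is 379 × cos 30° = 328.22 m.
Depth = down-dip offset × tan(dip) = 328.22 × tan 59° = 328.22 × 1.6643
Depth = 546.26 m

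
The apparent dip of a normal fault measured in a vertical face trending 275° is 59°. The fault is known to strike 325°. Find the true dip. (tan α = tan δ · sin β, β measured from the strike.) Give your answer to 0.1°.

The section is 50° from the strike.
tan δ = tan α / sin β = tan 59° / sin 50° = 1.6643 / 0.7660 = 2.1726
true dip = arctan 2.1726 = 65.28°

65.3°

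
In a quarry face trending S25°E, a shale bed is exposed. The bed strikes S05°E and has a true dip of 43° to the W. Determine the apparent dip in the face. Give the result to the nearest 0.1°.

17.7°

The section lies 20° from the strike.
tan(apparent dip) = tan 43° · sin 20° = 0.3189
apparent dip = arctan 0.3189 = 17.69°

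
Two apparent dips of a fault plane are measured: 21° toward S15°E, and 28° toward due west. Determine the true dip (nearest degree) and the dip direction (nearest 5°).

true dip 37°, dip direction 225°

Represent each trace as a vector plunging at its apparent dip toward its trend (east-north-up frame): v₁ = (0.242, -0.902, -0.358), v₂ = (-0.883, -0.000, -0.469).
The plane normal is n = v₁ × v₂ ∝ (-0.423, -0.430, 0.796).
tan δ = √(n_x²+n_y²)/n_z = 0.603/0.796, so δ = 37.2°.
Dip direction = atan2(-0.423, -0.430) = 225° (azimuth of n's horizontal projection).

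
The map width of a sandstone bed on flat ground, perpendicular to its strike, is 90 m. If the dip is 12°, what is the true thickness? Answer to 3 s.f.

18.7 m

True thickness t = w · sin(dip) = 90 × sin 12°
t = 90 × 0.2079 = 18.712 m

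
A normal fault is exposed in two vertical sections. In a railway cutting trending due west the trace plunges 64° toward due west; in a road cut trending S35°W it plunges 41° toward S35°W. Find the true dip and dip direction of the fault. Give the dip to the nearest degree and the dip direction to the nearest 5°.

true dip 64°, dip direction 280°

Represent each trace as a vector plunging at its apparent dip toward its trend (east-north-up frame): v₁ = (-0.438, -0.000, -0.899), v₂ = (-0.433, -0.618, -0.656).
n = v₁ × v₂ = (-0.556, 0.101, 0.271) (taken with n_z > 0).
True dip = arccos(n_z / |n|) = arccos(0.4326) = 64.4°.
Dip direction = azimuth of (n_x, n_y) = atan2(-0.556, 0.101) = 280°.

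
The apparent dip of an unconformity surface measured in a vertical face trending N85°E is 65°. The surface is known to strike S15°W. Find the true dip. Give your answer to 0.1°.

β = acute angle between strike S15°W and section N85°E = 70°.
tan(true dip) = tan 65° / sin 70° = 2.2821
δ = arctan(2.2821) = 66.34°

66.3°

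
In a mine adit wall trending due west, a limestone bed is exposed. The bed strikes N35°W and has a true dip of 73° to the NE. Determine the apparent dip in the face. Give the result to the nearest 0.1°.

Angle between strike (N35°W) and section (due west): β = 55°.
tan(apparent dip) = tan 73° · sin 55° = 2.6793
α = arctan(2.6793) = 69.53°

69.5°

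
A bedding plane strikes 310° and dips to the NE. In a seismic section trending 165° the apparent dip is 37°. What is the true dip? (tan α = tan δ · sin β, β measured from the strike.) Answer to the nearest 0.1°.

β = acute angle between strike 310° and section 165° = 35°.
tan(true dip) = tan 37° / sin 35° = 1.3138
δ = arctan(1.3138) = 52.72°

52.7°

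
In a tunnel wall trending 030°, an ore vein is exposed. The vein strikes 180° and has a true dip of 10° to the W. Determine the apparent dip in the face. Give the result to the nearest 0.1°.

5.0°

The section lies 30° from the strike.
tan(apparent dip) = tan 10° · sin 30° = 0.0882
apparent dip = arctan 0.0882 = 5.04°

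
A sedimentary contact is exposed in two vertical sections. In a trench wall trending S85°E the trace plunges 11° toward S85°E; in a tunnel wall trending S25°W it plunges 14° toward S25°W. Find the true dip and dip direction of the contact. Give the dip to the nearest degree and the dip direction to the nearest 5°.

Represent each trace as a vector plunging at its apparent dip toward its trend (east-north-up frame): v₁ = (0.978, -0.086, -0.191), v₂ = (-0.410, -0.879, -0.242).
The plane normal is n = v₁ × v₂ ∝ (0.147, -0.315, 0.895).
tan δ = √(n_x²+n_y²)/n_z = 0.347/0.895, so δ = 21.2°.
The horizontal component of n points toward azimuth atan2(n_x, n_y) = 155°, the dip direction.

true dip 21°, dip direction 155°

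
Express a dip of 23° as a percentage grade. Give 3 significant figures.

42.4%

grade % = 100 × tan 23° = 100 × 0.4245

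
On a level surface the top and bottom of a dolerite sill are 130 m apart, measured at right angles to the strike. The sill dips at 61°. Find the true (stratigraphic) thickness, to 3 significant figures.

114 m

True thickness t = w · sin(dip) = 130 × sin 61°
t = 130 × 0.8746 = 113.701 m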